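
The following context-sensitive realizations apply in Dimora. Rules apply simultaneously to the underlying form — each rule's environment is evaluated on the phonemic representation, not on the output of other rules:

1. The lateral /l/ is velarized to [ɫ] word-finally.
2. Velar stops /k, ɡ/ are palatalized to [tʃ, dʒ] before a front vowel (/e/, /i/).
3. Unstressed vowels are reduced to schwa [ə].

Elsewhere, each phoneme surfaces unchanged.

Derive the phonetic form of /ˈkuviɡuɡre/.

[ˈkuvəɡəɡrə]

/k/ (word-initial) fails the environment for rule 2, so it stays [k].
/u/ — between /k/ and /v/; rule 3 does not apply here → [u].
/i/ (between /v/ and /ɡ/): in an unstressed syllable, so rule 3 applies → [ə].
/ɡ/ — between /i/ and /u/; rule 2 does not apply here → [ɡ].
/u/ (between /ɡ/ and /ɡ/) occurs in an unstressed syllable → [ə] by rule 3.
/ɡ/ (between /u/ and /r/): rule 2 targets it, but not before a front vowel → unchanged [ɡ].
/e/ (word-final) occurs in an unstressed syllable → [ə] by rule 3.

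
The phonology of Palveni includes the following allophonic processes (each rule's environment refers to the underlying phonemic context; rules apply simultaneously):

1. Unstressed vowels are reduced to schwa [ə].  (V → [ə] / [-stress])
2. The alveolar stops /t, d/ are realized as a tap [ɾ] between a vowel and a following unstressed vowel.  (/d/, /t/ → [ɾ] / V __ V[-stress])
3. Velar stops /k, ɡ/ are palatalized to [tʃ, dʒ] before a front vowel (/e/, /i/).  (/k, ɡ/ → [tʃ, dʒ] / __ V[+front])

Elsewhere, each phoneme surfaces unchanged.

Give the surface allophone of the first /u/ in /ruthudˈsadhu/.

[ə]

/u/ (between /r/ and /t/): in an unstressed syllable, so rule 1 applies → [ə].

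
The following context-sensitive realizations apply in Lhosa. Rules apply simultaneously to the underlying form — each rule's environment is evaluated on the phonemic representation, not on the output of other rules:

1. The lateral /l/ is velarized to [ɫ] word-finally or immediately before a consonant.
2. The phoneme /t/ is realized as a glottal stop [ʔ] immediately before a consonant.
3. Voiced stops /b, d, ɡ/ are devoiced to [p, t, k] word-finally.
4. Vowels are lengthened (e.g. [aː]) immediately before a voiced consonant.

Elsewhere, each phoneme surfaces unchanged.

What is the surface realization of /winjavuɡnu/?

[wiːnjaːvuːɡnu]

/i/ meets the environment for rule 4 (before a voiced consonant) → [iː].
/a/ — between /j/ and /v/, before a voiced consonant — surfaces as [aː] (rule 4).
/u/ (between /v/ and /ɡ/) occurs before a voiced consonant → [uː] by rule 4.
/ɡ/ (between /u/ and /n/) is in the target of rule 3 but the environment (word-finally) is not met → [ɡ].
/u/ — word-final; rule 4 does not apply here → [u].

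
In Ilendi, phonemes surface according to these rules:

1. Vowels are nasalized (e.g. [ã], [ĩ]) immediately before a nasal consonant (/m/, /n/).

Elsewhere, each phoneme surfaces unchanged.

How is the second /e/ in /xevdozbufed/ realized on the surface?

[e]

/e/ (between /f/ and /d/) fails the environment for rule 1, so it stays [e].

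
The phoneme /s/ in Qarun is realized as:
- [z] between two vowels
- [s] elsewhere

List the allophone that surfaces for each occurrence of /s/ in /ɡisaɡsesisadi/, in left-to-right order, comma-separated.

Occurrence 1 (position 3): between two vowels → [z].
Occurrence 2 (position 6): no conditioning environment matches → elsewhere allophone [s].
Occurrence 3 (position 8): between two vowels → [z].
Occurrence 4 (position 10): between two vowels → [z].

[z], [s], [z], [z]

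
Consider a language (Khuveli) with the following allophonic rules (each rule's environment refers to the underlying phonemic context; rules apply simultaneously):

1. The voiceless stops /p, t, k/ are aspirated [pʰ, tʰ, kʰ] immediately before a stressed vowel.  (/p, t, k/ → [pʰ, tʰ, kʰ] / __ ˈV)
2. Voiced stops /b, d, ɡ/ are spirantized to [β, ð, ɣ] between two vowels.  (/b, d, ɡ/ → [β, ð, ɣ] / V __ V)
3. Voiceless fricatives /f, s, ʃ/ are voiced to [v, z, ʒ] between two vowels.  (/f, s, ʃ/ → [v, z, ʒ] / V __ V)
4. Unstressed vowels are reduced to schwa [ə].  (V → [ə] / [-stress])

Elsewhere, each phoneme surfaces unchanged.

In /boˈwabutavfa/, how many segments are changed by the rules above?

5

Segments that undergo a rule: /o/ → [ə] (rule 4); /b/ → [β] (rule 2); /u/ → [ə] (rule 4); /a/ → [ə] (rule 4); /a/ → [ə] (rule 4).
All other segments surface unchanged.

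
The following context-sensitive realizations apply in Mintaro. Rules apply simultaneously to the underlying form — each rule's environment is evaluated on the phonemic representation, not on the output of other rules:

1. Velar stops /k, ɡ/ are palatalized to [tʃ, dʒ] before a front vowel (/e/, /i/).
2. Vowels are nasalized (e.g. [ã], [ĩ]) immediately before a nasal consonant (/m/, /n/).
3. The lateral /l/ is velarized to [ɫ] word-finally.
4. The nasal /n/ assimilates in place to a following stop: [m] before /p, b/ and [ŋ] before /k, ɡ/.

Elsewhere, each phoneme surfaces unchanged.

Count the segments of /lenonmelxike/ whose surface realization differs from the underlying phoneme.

Segments that undergo a rule: /e/ → [ẽ] (rule 2); /o/ → [õ] (rule 2); /k/ → [tʃ] (rule 1).
All other segments surface unchanged.

3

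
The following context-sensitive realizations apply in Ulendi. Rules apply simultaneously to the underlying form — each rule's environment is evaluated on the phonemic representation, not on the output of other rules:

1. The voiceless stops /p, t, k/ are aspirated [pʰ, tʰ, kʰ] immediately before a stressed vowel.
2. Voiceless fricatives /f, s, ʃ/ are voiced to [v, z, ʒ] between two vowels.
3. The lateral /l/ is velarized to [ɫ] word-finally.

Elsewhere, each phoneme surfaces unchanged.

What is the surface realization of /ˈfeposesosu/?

/f/ — word-initial; rule 2 does not apply here → [f].
/e/ stays [e].
/p/ (between /e/ and /o/): rule 1 targets it, but not immediately before a stressed vowel → unchanged [p].
/o/ stays [o].
Rule 2 applies to /s/ (between /o/ and /e/: between two vowels) → [z].
/e/ — not in any rule's target class → [e].
Rule 2 applies to /s/ (between /e/ and /o/: between two vowels) → [z].
/o/ (between /s/ and /s/): no rule targets it → [o].
/s/ (between /o/ and /u/): between two vowels, so rule 2 applies → [z].
/u/ — not in any rule's target class → [u].

[ˈfepozezozu]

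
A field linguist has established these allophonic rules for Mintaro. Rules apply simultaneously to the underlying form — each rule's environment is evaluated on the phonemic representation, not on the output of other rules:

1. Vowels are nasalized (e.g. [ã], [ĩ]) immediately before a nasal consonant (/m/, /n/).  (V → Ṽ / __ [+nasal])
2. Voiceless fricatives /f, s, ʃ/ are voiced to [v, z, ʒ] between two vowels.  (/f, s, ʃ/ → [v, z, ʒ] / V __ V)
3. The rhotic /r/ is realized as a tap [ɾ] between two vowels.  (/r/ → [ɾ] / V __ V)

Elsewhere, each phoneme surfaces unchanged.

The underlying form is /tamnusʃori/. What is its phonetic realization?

/a/ (between /t/ and /m/) occurs before a nasal consonant → [ã] by rule 1.
/u/ — between /n/ and /s/; rule 1 does not apply here → [u].
/s/ (between /u/ and /ʃ/): rule 2 targets it, but not between two vowels → unchanged [s].
/ʃ/ (between /s/ and /o/) is in the target of rule 2 but the environment (between two vowels) is not met → [ʃ].
/o/ (between /ʃ/ and /r/) is in the target of rule 1 but the environment (before a nasal consonant) is not met → [o].
Rule 3 applies to /r/ (between /o/ and /i/: between two vowels) → [ɾ].
/i/ — word-final; rule 1 does not apply here → [i].

[tãmnusʃoɾi]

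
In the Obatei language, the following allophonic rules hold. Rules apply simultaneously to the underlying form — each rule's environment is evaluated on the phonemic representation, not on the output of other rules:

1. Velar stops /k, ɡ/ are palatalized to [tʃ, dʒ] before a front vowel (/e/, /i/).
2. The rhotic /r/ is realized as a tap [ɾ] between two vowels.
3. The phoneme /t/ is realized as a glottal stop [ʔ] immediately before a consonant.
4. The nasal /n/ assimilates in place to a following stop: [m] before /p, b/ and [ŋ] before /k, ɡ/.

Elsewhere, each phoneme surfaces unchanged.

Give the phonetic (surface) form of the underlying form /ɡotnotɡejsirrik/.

/ɡ/ (word-initial) fails the environment for rule 1, so it stays [ɡ].
Rule 3 applies to /t/ (between /o/ and /n/: immediately before a consonant) → [ʔ].
/n/ — between /t/ and /o/; rule 4 does not apply here → [n].
Rule 3 applies to /t/ (between /o/ and /ɡ/: immediately before a consonant) → [ʔ].
/ɡ/ — between /t/ and /e/, before a front vowel — surfaces as [dʒ] (rule 1).
/r/ — between /i/ and /r/; rule 2 does not apply here → [r].
/r/ (between /r/ and /i/) fails the environment for rule 2, so it stays [r].
/k/ (word-final) is in the target of rule 1 but the environment (before a front vowel) is not met → [k].

[ɡoʔnoʔdʒejsirrik]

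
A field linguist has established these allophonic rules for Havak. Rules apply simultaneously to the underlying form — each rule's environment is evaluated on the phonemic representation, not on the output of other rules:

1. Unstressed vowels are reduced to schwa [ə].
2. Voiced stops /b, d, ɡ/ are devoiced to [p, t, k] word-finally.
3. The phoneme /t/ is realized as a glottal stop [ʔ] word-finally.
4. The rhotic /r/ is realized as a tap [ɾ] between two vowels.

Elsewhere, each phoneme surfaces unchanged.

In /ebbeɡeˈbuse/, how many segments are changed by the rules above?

4

Segments that undergo a rule: /e/ → [ə] (rule 1); /e/ → [ə] (rule 1); /e/ → [ə] (rule 1); /e/ → [ə] (rule 1).
All other segments surface unchanged.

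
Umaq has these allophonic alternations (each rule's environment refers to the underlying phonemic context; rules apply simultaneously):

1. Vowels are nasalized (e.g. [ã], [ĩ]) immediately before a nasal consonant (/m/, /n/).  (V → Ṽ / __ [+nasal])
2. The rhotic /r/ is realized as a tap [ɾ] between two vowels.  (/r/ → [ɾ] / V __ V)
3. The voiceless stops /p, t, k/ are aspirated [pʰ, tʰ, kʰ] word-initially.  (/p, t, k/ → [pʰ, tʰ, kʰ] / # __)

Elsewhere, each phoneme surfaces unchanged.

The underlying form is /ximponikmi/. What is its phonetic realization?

/x/ (word-initial) is unaffected → [x].
/i/ — between /x/ and /m/, before a nasal consonant — surfaces as [ĩ] (rule 1).
/m/ — not in any rule's target class → [m].
/p/ (between /m/ and /o/): rule 3 targets it, but not word-initially → unchanged [p].
/o/ (between /p/ and /n/): before a nasal consonant, so rule 1 applies → [õ].
/n/ (between /o/ and /i/) is unaffected → [n].
/i/ (between /n/ and /k/) is in the target of rule 1 but the environment (before a nasal consonant) is not met → [i].
/k/ (between /i/ and /m/) is in the target of rule 3 but the environment (word-initially) is not met → [k].
/m/ stays [m].
/i/ (word-final): rule 1 targets it, but not before a nasal consonant → unchanged [i].

[xĩmpõnikmi]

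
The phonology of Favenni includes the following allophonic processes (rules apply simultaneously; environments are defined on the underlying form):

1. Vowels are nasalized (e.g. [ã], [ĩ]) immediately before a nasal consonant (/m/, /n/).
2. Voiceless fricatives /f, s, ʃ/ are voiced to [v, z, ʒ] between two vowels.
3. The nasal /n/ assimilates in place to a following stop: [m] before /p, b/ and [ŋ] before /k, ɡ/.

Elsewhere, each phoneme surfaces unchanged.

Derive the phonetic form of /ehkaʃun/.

[ehkaʒũn]

/e/ (word-initial): rule 1 targets it, but not before a nasal consonant → unchanged [e].
/a/ (between /k/ and /ʃ/) fails the environment for rule 1, so it stays [a].
Rule 2 applies to /ʃ/ (between /a/ and /u/: between two vowels) → [ʒ].
/u/ (between /ʃ/ and /n/): before a nasal consonant, so rule 1 applies → [ũ].
/n/ — word-final; rule 3 does not apply here → [n].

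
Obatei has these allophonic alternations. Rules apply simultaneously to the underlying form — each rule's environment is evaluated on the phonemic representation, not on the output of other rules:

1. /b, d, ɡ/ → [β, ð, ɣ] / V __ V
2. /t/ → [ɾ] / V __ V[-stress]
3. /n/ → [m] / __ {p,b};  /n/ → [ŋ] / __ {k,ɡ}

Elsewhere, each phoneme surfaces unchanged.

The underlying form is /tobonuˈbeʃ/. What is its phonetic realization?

[toβonuˈβeʃ]

/t/ — word-initial; rule 2 does not apply here → [t].
/o/ — not in any rule's target class → [o].
/b/ (between /o/ and /o/) occurs between two vowels → [β] by rule 1.
/o/ (between /b/ and /n/): no rule targets it → [o].
/n/ (between /o/ and /u/): rule 3 targets it, but not before a labial or velar stop → unchanged [n].
/u/ stays [u].
/b/ — between /u/ and /e/, between two vowels — surfaces as [β] (rule 1).
/e/ stays [e].
/ʃ/ — not in any rule's target class → [ʃ].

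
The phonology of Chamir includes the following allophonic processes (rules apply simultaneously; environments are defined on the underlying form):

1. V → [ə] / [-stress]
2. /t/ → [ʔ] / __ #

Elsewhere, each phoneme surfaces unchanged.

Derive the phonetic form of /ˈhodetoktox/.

[ˈhodətəktəx]

/h/ (word-initial): no rule targets it → [h].
/o/ (between /h/ and /d/) is in the target of rule 1 but the environment (in an unstressed syllable) is not met → [o].
/d/ — not in any rule's target class → [d].
Rule 1 applies to /e/ (between /d/ and /t/: in an unstressed syllable) → [ə].
/t/ (between /e/ and /o/): rule 2 targets it, but not word-finally → unchanged [t].
Rule 1 applies to /o/ (between /t/ and /k/: in an unstressed syllable) → [ə].
/k/ — not in any rule's target class → [k].
/t/ (between /k/ and /o/): rule 2 targets it, but not word-finally → unchanged [t].
Rule 1 applies to /o/ (between /t/ and /x/: in an unstressed syllable) → [ə].
/x/ (word-final): no rule targets it → [x].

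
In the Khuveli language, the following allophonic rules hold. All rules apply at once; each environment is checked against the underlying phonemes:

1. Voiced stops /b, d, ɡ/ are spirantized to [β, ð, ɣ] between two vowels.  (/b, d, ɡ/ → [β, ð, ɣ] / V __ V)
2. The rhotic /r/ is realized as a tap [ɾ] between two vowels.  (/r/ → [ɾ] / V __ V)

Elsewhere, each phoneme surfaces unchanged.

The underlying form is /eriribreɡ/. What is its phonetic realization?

[eɾiɾibreɡ]

/e/ (word-initial) is unaffected → [e].
/r/ (between /e/ and /i/) occurs between two vowels → [ɾ] by rule 2.
/i/ (between /r/ and /r/): no rule targets it → [i].
/r/ — between /i/ and /i/, between two vowels — surfaces as [ɾ] (rule 2).
/i/ (between /r/ and /b/): no rule targets it → [i].
/b/ (between /i/ and /r/) is in the target of rule 1 but the environment (between two vowels) is not met → [b].
/r/ (between /b/ and /e/): rule 2 targets it, but not between two vowels → unchanged [r].
/e/ (between /r/ and /ɡ/): no rule targets it → [e].
/ɡ/ (word-final) is in the target of rule 1 but the environment (between two vowels) is not met → [ɡ].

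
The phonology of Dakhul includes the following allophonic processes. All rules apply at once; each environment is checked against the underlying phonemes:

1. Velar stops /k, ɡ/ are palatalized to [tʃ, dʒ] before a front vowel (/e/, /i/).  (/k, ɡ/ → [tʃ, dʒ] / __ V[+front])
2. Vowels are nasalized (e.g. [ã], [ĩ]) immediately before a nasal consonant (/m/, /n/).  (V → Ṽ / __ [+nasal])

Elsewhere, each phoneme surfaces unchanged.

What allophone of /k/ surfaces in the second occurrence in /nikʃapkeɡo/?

[tʃ]

/k/ meets the environment for rule 1 (before a front vowel) → [tʃ].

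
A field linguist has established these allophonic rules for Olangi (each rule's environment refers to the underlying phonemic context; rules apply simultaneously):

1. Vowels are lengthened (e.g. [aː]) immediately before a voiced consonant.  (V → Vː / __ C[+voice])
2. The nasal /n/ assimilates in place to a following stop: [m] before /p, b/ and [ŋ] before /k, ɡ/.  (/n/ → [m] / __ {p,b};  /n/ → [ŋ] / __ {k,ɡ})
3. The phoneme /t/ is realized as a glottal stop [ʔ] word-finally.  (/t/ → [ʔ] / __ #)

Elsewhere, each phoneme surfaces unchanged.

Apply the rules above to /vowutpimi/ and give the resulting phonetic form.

[voːwutpiːmi]

/v/ (word-initial): no rule targets it → [v].
/o/ — between /v/ and /w/, before a voiced consonant — surfaces as [oː] (rule 1).
/w/ — not in any rule's target class → [w].
/u/ — between /w/ and /t/; rule 1 does not apply here → [u].
/t/ (between /u/ and /p/): rule 3 targets it, but not word-finally → unchanged [t].
/p/ — not in any rule's target class → [p].
/i/ (between /p/ and /m/): before a voiced consonant, so rule 1 applies → [iː].
/m/ stays [m].
/i/ (word-final): rule 1 targets it, but not before a voiced consonant → unchanged [i].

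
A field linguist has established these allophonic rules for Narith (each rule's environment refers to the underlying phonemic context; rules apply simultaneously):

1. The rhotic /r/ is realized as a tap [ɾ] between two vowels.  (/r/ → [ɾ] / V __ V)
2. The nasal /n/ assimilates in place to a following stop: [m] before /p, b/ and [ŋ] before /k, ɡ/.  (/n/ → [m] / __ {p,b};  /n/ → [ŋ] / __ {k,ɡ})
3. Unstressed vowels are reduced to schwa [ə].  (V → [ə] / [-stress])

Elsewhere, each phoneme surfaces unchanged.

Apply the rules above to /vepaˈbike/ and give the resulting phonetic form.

/v/ (word-initial): no rule targets it → [v].
/e/ — between /v/ and /p/, in an unstressed syllable — surfaces as [ə] (rule 3).
/p/ stays [p].
/a/ — between /p/ and /b/, in an unstressed syllable — surfaces as [ə] (rule 3).
/b/ (between /a/ and /i/): no rule targets it → [b].
/i/ (between /b/ and /k/) fails the environment for rule 3, so it stays [i].
/k/ (between /i/ and /e/): no rule targets it → [k].
/e/ meets the environment for rule 3 (in an unstressed syllable) → [ə].

[vəpəˈbikə]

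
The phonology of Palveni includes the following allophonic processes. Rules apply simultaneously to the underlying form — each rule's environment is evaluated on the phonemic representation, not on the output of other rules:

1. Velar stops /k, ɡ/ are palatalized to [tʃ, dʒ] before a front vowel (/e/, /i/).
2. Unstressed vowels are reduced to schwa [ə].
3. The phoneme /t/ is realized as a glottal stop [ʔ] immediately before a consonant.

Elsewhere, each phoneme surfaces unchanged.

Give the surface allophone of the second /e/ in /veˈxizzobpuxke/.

/e/ meets the environment for rule 2 (in an unstressed syllable) → [ə].

[ə]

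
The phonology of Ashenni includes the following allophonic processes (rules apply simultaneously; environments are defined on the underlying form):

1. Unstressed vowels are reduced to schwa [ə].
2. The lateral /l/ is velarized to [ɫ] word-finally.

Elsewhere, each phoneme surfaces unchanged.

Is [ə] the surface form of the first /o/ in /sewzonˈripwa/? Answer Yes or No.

/o/ — between /z/ and /n/, in an unstressed syllable — surfaces as [ə] (rule 1).
The actual realization is [ə], which matches [ə].

Yes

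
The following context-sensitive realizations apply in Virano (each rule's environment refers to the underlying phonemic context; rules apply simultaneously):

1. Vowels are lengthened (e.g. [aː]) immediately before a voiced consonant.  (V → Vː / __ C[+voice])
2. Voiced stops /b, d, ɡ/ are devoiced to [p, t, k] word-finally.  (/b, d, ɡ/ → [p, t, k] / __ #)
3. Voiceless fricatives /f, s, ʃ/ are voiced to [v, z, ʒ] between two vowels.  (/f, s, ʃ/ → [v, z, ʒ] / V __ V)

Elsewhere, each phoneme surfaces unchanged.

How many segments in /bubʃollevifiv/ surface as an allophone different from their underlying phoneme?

Segments that undergo a rule: /u/ → [uː] (rule 1); /o/ → [oː] (rule 1); /e/ → [eː] (rule 1); /f/ → [v] (rule 3); /i/ → [iː] (rule 1).
All other segments surface unchanged.

5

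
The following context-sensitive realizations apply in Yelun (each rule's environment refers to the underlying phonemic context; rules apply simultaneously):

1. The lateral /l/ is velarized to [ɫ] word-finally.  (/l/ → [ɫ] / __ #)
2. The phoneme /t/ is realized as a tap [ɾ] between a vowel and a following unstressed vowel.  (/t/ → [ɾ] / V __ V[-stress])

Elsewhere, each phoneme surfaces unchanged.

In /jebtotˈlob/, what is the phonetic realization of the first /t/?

[t]

/t/ (between /b/ and /o/) fails the environment for rule 2, so it stays [t].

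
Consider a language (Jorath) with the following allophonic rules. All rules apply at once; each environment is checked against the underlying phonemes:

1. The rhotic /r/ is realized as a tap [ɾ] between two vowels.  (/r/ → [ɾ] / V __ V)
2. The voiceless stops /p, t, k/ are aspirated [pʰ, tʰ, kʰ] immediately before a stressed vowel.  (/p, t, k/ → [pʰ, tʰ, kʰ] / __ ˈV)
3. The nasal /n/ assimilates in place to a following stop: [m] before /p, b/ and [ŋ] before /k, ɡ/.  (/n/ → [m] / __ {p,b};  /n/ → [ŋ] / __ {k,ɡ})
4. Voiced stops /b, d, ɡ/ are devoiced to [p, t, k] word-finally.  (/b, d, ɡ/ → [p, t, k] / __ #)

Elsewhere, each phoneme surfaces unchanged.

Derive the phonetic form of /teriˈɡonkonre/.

[teɾiˈɡoŋkonre]

/t/ — word-initial; rule 2 does not apply here → [t].
/e/ (between /t/ and /r/): no rule targets it → [e].
/r/ meets the environment for rule 1 (between two vowels) → [ɾ].
/i/ (between /r/ and /ɡ/): no rule targets it → [i].
/ɡ/ (between /i/ and /o/) fails the environment for rule 4, so it stays [ɡ].
/o/ stays [o].
/n/ (between /o/ and /k/): before a labial or velar stop, so rule 3 applies → [ŋ].
/k/ (between /n/ and /o/) is in the target of rule 2 but the environment (immediately before a stressed vowel) is not met → [k].
/o/ (between /k/ and /n/) is unaffected → [o].
/n/ (between /o/ and /r/): rule 3 targets it, but not before a labial or velar stop → unchanged [n].
/r/ (between /n/ and /e/) is in the target of rule 1 but the environment (between two vowels) is not met → [r].
/e/ (word-final): no rule targets it → [e].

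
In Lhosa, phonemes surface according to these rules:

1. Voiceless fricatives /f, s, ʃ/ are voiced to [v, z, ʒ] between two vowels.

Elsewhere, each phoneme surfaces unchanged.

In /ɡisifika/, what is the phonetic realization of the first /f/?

[v]

/f/ meets the environment for rule 1 (between two vowels) → [v].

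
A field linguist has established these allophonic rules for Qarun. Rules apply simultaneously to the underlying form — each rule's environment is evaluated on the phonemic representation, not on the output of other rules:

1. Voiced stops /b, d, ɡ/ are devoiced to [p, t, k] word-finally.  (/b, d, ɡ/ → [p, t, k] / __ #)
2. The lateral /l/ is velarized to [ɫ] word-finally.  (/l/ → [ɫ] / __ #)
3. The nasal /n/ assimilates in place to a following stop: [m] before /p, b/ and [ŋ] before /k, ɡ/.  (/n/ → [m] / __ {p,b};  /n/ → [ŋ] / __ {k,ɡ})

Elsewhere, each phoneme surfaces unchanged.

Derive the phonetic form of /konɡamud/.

/k/ — not in any rule's target class → [k].
/o/ (between /k/ and /n/): no rule targets it → [o].
/n/ — between /o/ and /ɡ/, before a labial or velar stop — surfaces as [ŋ] (rule 3).
/ɡ/ (between /n/ and /a/) is in the target of rule 1 but the environment (word-finally) is not met → [ɡ].
/a/ (between /ɡ/ and /m/): no rule targets it → [a].
/m/ — not in any rule's target class → [m].
/u/ (between /m/ and /d/) is unaffected → [u].
/d/ meets the environment for rule 1 (word-finally) → [t].

[koŋɡamut]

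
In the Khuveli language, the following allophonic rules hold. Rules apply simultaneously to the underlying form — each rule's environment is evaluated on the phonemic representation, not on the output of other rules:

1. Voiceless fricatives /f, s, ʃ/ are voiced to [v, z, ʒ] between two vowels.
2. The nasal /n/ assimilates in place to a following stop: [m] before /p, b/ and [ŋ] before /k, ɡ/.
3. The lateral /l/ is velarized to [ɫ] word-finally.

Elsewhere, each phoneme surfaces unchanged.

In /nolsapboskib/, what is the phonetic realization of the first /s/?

[s]

/s/ (between /l/ and /a/) is in the target of rule 1 but the environment (between two vowels) is not met → [s].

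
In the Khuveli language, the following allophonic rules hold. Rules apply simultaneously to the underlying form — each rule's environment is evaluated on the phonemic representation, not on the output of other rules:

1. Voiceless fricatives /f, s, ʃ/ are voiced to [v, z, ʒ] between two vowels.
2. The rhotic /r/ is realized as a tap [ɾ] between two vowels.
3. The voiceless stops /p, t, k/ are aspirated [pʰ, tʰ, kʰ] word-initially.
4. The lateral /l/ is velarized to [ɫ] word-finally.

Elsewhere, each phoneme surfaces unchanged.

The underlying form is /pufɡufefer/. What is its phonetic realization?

[pʰufɡuvever]

/p/ — word-initial, word-initially — surfaces as [pʰ] (rule 3).
/u/ stays [u].
/f/ (between /u/ and /ɡ/) is in the target of rule 1 but the environment (between two vowels) is not met → [f].
/ɡ/ (between /f/ and /u/) is unaffected → [ɡ].
/u/ stays [u].
/f/ (between /u/ and /e/) occurs between two vowels → [v] by rule 1.
/e/ (between /f/ and /f/) is unaffected → [e].
/f/ meets the environment for rule 1 (between two vowels) → [v].
/e/ (between /f/ and /r/): no rule targets it → [e].
/r/ (word-final) fails the environment for rule 2, so it stays [r].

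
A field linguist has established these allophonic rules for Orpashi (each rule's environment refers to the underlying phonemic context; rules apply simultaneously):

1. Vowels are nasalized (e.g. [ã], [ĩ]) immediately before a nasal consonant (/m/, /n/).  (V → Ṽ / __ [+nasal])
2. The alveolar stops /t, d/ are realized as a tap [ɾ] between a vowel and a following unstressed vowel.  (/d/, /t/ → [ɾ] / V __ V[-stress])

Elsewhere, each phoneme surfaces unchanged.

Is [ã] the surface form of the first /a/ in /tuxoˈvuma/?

/a/ (word-final) fails the environment for rule 1, so it stays [a].
The actual realization is [a], not [ã].

No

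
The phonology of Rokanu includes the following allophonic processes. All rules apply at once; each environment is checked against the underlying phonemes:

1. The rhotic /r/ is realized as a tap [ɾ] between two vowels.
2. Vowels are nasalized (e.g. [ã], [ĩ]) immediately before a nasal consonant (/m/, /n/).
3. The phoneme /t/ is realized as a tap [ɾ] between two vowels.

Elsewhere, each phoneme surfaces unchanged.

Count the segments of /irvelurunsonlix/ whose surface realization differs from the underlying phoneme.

Segments that undergo a rule: /r/ → [ɾ] (rule 1); /u/ → [ũ] (rule 2); /o/ → [õ] (rule 2).
All other segments surface unchanged.

3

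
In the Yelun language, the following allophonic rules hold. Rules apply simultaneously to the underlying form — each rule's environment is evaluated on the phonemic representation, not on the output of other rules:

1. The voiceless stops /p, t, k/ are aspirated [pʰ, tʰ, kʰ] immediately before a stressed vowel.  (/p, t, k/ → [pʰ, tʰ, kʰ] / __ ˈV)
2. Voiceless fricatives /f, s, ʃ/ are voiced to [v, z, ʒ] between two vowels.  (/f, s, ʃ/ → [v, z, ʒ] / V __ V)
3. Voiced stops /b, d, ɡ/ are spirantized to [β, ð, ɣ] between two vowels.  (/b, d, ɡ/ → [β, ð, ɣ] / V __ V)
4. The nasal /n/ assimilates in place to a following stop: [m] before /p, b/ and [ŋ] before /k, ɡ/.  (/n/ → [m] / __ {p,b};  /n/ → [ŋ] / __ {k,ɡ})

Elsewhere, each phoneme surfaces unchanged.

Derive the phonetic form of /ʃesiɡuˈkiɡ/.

[ʃeziɣuˈkʰiɡ]

/ʃ/ (word-initial): rule 2 targets it, but not between two vowels → unchanged [ʃ].
Rule 2 applies to /s/ (between /e/ and /i/: between two vowels) → [z].
/ɡ/ meets the environment for rule 3 (between two vowels) → [ɣ].
/k/ meets the environment for rule 1 (immediately before a stressed vowel) → [kʰ].
/ɡ/ (word-final): rule 3 targets it, but not between two vowels → unchanged [ɡ].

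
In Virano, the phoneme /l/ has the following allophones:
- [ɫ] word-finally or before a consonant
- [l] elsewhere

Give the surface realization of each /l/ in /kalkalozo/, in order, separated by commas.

Occurrence 1 (position 3): word-finally or before a consonant → [ɫ].
Occurrence 2 (position 6): no conditioning environment matches → elsewhere allophone [l].

[ɫ], [l]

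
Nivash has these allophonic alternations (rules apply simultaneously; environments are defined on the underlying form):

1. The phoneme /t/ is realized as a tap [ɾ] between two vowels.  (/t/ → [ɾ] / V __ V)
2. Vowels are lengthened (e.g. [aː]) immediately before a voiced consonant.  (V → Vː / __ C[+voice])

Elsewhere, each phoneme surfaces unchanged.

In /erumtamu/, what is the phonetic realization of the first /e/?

[eː]

/e/ meets the environment for rule 2 (before a voiced consonant) → [eː].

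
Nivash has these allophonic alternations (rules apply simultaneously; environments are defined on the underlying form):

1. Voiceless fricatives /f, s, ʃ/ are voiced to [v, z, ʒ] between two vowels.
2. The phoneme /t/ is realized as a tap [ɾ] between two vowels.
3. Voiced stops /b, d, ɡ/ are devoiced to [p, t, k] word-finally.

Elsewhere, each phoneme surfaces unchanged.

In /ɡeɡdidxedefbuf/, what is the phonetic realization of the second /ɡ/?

[ɡ]

/ɡ/ (between /e/ and /d/) is in the target of rule 3 but the environment (word-finally) is not met → [ɡ].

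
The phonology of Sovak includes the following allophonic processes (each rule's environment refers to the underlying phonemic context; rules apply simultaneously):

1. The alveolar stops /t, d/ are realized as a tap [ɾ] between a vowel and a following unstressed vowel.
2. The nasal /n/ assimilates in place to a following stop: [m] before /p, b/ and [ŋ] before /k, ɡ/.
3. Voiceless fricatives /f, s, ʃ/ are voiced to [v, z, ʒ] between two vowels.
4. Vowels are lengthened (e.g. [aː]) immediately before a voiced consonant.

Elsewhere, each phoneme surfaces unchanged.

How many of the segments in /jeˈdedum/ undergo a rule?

Segments that undergo a rule: /e/ → [eː] (rule 4); /e/ → [eː] (rule 4); /d/ → [ɾ] (rule 1); /u/ → [uː] (rule 4).
All other segments surface unchanged.

4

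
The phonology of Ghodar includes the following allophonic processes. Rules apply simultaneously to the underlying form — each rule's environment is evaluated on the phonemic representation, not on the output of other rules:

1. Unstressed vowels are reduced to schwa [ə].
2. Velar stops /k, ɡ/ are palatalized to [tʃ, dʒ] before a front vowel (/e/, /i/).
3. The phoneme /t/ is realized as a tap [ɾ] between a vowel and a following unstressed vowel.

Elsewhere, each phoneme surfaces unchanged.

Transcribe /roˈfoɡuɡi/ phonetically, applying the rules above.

/r/ (word-initial): no rule targets it → [r].
/o/ meets the environment for rule 1 (in an unstressed syllable) → [ə].
/f/ — not in any rule's target class → [f].
/o/ (between /f/ and /ɡ/): rule 1 targets it, but not in an unstressed syllable → unchanged [o].
/ɡ/ (between /o/ and /u/) fails the environment for rule 2, so it stays [ɡ].
/u/ (between /ɡ/ and /ɡ/): in an unstressed syllable, so rule 1 applies → [ə].
Rule 2 applies to /ɡ/ (between /u/ and /i/: before a front vowel) → [dʒ].
Rule 1 applies to /i/ (word-final: in an unstressed syllable) → [ə].

[rəˈfoɡədʒə]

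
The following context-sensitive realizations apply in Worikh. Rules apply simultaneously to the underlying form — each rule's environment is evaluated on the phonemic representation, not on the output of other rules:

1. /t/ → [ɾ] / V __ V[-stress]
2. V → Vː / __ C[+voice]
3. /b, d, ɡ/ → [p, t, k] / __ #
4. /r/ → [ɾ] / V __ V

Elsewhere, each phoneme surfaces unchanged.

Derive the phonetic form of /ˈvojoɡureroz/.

[ˈvoːjoːɡuːɾeːɾoːz]

/v/ stays [v].
/o/ (between /v/ and /j/): before a voiced consonant, so rule 2 applies → [oː].
/j/ stays [j].
Rule 2 applies to /o/ (between /j/ and /ɡ/: before a voiced consonant) → [oː].
/ɡ/ (between /o/ and /u/) fails the environment for rule 3, so it stays [ɡ].
/u/ — between /ɡ/ and /r/, before a voiced consonant — surfaces as [uː] (rule 2).
/r/ (between /u/ and /e/): between two vowels, so rule 4 applies → [ɾ].
/e/ — between /r/ and /r/, before a voiced consonant — surfaces as [eː] (rule 2).
/r/ meets the environment for rule 4 (between two vowels) → [ɾ].
/o/ (between /r/ and /z/): before a voiced consonant, so rule 2 applies → [oː].
/z/ (word-final) is unaffected → [z].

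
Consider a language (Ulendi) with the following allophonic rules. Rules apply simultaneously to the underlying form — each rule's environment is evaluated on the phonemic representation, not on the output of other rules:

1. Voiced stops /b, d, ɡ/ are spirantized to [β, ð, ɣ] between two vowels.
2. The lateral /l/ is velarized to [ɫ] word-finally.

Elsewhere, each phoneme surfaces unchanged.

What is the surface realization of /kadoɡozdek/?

/k/ (word-initial) is unaffected → [k].
/a/ — not in any rule's target class → [a].
/d/ (between /a/ and /o/): between two vowels, so rule 1 applies → [ð].
/o/ (between /d/ and /ɡ/) is unaffected → [o].
/ɡ/ (between /o/ and /o/): between two vowels, so rule 1 applies → [ɣ].
/o/ (between /ɡ/ and /z/) is unaffected → [o].
/z/ (between /o/ and /d/) is unaffected → [z].
/d/ — between /z/ and /e/; rule 1 does not apply here → [d].
/e/ — not in any rule's target class → [e].
/k/ (word-final) is unaffected → [k].

[kaðoɣozdek]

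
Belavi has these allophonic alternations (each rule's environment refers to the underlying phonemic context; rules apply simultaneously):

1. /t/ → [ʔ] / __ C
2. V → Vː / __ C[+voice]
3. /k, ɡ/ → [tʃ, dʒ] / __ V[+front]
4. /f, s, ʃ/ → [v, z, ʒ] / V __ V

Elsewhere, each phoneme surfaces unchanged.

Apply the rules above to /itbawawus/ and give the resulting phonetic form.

[iʔbaːwaːwus]

/i/ (word-initial) fails the environment for rule 2, so it stays [i].
Rule 1 applies to /t/ (between /i/ and /b/: immediately before a consonant) → [ʔ].
/b/ stays [b].
/a/ meets the environment for rule 2 (before a voiced consonant) → [aː].
/w/ (between /a/ and /a/) is unaffected → [w].
/a/ (between /w/ and /w/): before a voiced consonant, so rule 2 applies → [aː].
/w/ (between /a/ and /u/) is unaffected → [w].
/u/ (between /w/ and /s/): rule 2 targets it, but not before a voiced consonant → unchanged [u].
/s/ (word-final) is in the target of rule 4 but the environment (between two vowels) is not met → [s].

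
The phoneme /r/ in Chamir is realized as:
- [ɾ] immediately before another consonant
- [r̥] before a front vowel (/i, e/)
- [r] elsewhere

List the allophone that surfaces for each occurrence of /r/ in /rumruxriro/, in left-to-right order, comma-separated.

Occurrence 1 (position 1): no conditioning environment matches → elsewhere allophone [r].
Occurrence 2 (position 4): no conditioning environment matches → elsewhere allophone [r].
Occurrence 3 (position 7): before a front vowel (/i, e/) → [r̥].
Occurrence 4 (position 9): no conditioning environment matches → elsewhere allophone [r].

[r], [r], [r̥], [r]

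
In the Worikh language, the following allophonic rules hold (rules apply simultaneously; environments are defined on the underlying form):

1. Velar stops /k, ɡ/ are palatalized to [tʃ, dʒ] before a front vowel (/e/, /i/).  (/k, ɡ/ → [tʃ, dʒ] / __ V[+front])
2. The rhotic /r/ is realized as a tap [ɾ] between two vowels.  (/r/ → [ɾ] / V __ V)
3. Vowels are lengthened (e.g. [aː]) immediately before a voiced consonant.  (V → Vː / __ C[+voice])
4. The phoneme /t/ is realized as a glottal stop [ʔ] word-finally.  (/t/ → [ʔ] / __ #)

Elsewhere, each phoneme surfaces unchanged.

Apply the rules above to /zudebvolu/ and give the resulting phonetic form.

/z/ (word-initial) is unaffected → [z].
/u/ (between /z/ and /d/) occurs before a voiced consonant → [uː] by rule 3.
/d/ stays [d].
/e/ (between /d/ and /b/) occurs before a voiced consonant → [eː] by rule 3.
/b/ stays [b].
/v/ (between /b/ and /o/) is unaffected → [v].
/o/ — between /v/ and /l/, before a voiced consonant — surfaces as [oː] (rule 3).
/l/ stays [l].
/u/ (word-final) fails the environment for rule 3, so it stays [u].

[zuːdeːbvoːlu]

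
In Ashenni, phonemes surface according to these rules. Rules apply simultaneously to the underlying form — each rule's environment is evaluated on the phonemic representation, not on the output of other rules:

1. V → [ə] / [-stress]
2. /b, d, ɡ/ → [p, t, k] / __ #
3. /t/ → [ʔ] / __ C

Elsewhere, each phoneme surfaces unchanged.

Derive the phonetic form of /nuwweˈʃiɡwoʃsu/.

/u/ (between /n/ and /w/): in an unstressed syllable, so rule 1 applies → [ə].
/e/ meets the environment for rule 1 (in an unstressed syllable) → [ə].
/i/ (between /ʃ/ and /ɡ/) is in the target of rule 1 but the environment (in an unstressed syllable) is not met → [i].
/ɡ/ (between /i/ and /w/) fails the environment for rule 2, so it stays [ɡ].
/o/ (between /w/ and /ʃ/) occurs in an unstressed syllable → [ə] by rule 1.
Rule 1 applies to /u/ (word-final: in an unstressed syllable) → [ə].

[nəwwəˈʃiɡwəʃsə]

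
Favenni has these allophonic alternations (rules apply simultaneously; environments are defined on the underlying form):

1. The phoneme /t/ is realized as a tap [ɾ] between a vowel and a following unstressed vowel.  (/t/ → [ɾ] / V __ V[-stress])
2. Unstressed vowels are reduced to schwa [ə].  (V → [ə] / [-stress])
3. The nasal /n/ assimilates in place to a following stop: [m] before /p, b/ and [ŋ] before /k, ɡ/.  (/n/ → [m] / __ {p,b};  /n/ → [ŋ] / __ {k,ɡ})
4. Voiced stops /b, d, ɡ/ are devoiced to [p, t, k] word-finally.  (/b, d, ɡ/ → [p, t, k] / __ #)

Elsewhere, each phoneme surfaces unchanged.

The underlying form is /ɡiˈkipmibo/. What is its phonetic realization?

[ɡəˈkipməbə]

/ɡ/ (word-initial) is in the target of rule 4 but the environment (word-finally) is not met → [ɡ].
Rule 2 applies to /i/ (between /ɡ/ and /k/: in an unstressed syllable) → [ə].
/k/ (between /i/ and /i/): no rule targets it → [k].
/i/ (between /k/ and /p/): rule 2 targets it, but not in an unstressed syllable → unchanged [i].
/p/ (between /i/ and /m/) is unaffected → [p].
/m/ — not in any rule's target class → [m].
/i/ meets the environment for rule 2 (in an unstressed syllable) → [ə].
/b/ (between /i/ and /o/): rule 4 targets it, but not word-finally → unchanged [b].
Rule 2 applies to /o/ (word-final: in an unstressed syllable) → [ə].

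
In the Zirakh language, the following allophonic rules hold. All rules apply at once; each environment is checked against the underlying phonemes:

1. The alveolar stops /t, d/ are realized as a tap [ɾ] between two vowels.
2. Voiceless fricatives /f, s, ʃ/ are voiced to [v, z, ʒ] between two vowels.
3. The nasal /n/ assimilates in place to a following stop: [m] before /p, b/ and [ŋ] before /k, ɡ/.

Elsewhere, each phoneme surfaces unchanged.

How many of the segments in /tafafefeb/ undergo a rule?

Segments that undergo a rule: /f/ → [v] (rule 2); /f/ → [v] (rule 2); /f/ → [v] (rule 2).
All other segments surface unchanged.

3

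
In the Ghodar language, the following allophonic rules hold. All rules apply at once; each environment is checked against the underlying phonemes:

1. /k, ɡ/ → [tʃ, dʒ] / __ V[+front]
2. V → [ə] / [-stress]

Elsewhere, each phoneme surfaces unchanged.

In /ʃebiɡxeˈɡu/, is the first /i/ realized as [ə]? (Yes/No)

Yes

/i/ — between /b/ and /ɡ/, in an unstressed syllable — surfaces as [ə] (rule 2).
The actual realization is [ə], which matches [ə].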